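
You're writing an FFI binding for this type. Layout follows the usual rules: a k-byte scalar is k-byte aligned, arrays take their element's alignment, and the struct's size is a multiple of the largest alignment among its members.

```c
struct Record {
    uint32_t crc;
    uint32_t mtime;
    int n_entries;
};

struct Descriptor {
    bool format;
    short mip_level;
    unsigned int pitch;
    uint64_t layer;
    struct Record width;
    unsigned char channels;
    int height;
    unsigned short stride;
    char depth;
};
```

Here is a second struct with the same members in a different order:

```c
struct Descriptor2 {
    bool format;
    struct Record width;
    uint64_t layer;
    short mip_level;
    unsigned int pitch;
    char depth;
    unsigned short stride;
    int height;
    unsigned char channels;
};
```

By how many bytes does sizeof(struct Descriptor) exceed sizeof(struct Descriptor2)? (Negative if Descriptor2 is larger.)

Record: 0..4  crc  (4B, 4-aligned); 4..8  mtime  (4B, 4-aligned); 8..12  n_entries  (4B, 4-aligned); sizeof = 12, alignof = 4
0..1  format  (1B, 1-aligned)
1..2  -- padding (1B)
2..4  mip_level  (2B, 2-aligned)
4..8  pitch  (4B, 4-aligned)
8..16  layer  (8B, 8-aligned)
16..28  width  (12B, 4-aligned)
28..29  channels  (1B, 1-aligned)
29..32  -- padding (3B)
32..36  height  (4B, 4-aligned)
36..38  stride  (2B, 2-aligned)
38..39  depth  (1B, 1-aligned)
39..40  -- tail padding (1B)
sizeof = 40, alignof = 8
— Descriptor2 —
0..1  format  (1B, 1-aligned)
1..4  -- padding (3B)
4..16  width  (12B, 4-aligned)
16..24  layer  (8B, 8-aligned)
24..26  mip_level  (2B, 2-aligned)
26..28  -- padding (2B)
28..32  pitch  (4B, 4-aligned)
32..33  depth  (1B, 1-aligned)
33..34  -- padding (1B)
34..36  stride  (2B, 2-aligned)
36..40  height  (4B, 4-aligned)
40..41  channels  (1B, 1-aligned)
41..48  -- tail padding (7B)
sizeof = 48, alignof = 8
40 − 48 = -8

-8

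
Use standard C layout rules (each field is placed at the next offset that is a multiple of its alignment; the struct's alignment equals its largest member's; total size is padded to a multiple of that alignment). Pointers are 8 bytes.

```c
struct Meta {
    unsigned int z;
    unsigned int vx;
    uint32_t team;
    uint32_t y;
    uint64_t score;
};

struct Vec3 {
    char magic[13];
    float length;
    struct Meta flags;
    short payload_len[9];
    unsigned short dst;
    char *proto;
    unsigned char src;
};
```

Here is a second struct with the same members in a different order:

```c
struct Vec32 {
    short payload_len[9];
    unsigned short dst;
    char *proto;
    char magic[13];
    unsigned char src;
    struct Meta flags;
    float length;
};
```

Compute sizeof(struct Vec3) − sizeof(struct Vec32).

Meta: z at 0 (size 4, align 4) → ends 4; vx at 4 (size 4, align 4) → ends 8; team at 8 (size 4, align 4) → ends 12; y at 12 (size 4, align 4) → ends 16; score at 16 (size 8, align 8) → ends 24; total 24 bytes, alignment 8
magic at 0 (size 13, align 1) → ends 13
pad 3 to align 4 for length
length at 16 (size 4, align 4) → ends 20
pad 4 to align 8 for flags
flags at 24 (size 24, align 8) → ends 48
payload_len at 48 (size 18, align 2) → ends 66
dst at 66 (size 2, align 2) → ends 68
pad 4 to align 8 for proto
proto at 72 (size 8, align 8) → ends 80
src at 80 (size 1, align 1) → ends 81
tail pad 7 to reach multiple of 8
total 88 bytes, alignment 8
— Vec32 —
payload_len at 0 (size 18, align 2) → ends 18
dst at 18 (size 2, align 2) → ends 20
pad 4 to align 8 for proto
proto at 24 (size 8, align 8) → ends 32
magic at 32 (size 13, align 1) → ends 45
src at 45 (size 1, align 1) → ends 46
pad 2 to align 8 for flags
flags at 48 (size 24, align 8) → ends 72
length at 72 (size 4, align 4) → ends 76
tail pad 4 to reach multiple of 8
total 80 bytes, alignment 8
88 − 80 = 8

8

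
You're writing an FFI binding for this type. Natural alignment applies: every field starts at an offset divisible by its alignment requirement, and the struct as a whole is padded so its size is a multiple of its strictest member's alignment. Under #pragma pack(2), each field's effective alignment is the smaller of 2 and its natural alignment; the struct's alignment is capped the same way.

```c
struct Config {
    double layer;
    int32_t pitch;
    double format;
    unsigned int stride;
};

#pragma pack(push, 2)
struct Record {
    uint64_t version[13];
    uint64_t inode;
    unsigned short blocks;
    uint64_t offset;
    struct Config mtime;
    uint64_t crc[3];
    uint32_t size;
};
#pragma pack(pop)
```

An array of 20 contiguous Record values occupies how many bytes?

3640

Config: 0..8  layer  (8B, 8-aligned); 8..12  pitch  (4B, 4-aligned); 12..16  -- padding (4B); 16..24  format  (8B, 8-aligned); 24..28  stride  (4B, 4-aligned); 28..32  -- tail padding (4B); sizeof = 32, alignof = 8
0..104  version  (104B, 2-aligned)
104..112  inode  (8B, 2-aligned)
112..114  blocks  (2B, 2-aligned)
114..122  offset  (8B, 2-aligned)
122..154  mtime  (32B, 2-aligned)
154..178  crc  (24B, 2-aligned)
178..182  size  (4B, 2-aligned)
sizeof = 182, alignof = 2
array of 20: 20 × 182 = 3640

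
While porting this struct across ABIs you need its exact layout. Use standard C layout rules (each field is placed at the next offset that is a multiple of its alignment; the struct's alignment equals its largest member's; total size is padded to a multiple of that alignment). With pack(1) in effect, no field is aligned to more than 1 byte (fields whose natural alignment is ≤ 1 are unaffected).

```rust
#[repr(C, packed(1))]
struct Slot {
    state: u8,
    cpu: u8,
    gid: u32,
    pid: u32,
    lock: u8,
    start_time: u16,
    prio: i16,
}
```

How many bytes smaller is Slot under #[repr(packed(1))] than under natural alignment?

natural layout:
  @0: state [1B, align 1] → 1
  @1: cpu [1B, align 1] → 2
  +2 pad (align 4)
  @4: gid [4B, align 4] → 8
  @8: pid [4B, align 4] → 12
  @12: lock [1B, align 1] → 13
  +1 pad (align 2)
  @14: start_time [2B, align 2] → 16
  @16: prio [2B, align 2] → 18
  +2 tail pad (align 4)
  size 20, align 4
packed(1) layout:
  @0: state [1B, align 1] → 1
  @1: cpu [1B, align 1] → 2
  @2: gid [4B, align 1] → 6
  @6: pid [4B, align 1] → 10
  @10: lock [1B, align 1] → 11
  @11: start_time [2B, align 1] → 13
  @13: prio [2B, align 1] → 15
  size 15, align 1
20 − 15 = 5

5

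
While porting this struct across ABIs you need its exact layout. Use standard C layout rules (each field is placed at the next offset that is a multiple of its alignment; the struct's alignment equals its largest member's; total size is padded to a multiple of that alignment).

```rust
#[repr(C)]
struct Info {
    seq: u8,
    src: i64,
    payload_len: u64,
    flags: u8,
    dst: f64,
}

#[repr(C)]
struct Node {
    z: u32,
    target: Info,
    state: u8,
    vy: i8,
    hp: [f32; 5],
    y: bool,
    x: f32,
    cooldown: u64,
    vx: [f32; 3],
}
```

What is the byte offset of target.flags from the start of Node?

32

Info: 0..1  seq  (1B, 1-aligned); 1..8  -- padding (7B); 8..16  src  (8B, 8-aligned); 16..24  payload_len  (8B, 8-aligned); 24..25  flags  (1B, 1-aligned); 25..32  -- padding (7B); 32..40  dst  (8B, 8-aligned); sizeof = 40, alignof = 8
0..4  z  (4B, 4-aligned)
4..8  -- padding (4B)
8..48  target  (40B, 8-aligned)
within Info: flags at 24
8 + 24 = 32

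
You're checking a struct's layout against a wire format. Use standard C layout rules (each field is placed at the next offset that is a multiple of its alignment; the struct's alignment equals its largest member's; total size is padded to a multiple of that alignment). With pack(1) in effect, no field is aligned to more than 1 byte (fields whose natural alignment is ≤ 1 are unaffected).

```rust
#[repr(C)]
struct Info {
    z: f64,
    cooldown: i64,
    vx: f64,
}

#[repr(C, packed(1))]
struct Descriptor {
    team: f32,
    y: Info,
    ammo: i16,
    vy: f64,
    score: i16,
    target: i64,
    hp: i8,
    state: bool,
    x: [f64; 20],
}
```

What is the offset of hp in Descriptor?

Info: 0..8  z  (8B, 8-aligned); 8..16  cooldown  (8B, 8-aligned); 16..24  vx  (8B, 8-aligned); sizeof = 24, alignof = 8
0..4  team  (4B, 1-aligned)
4..28  y  (24B, 1-aligned)
28..30  ammo  (2B, 1-aligned)
30..38  vy  (8B, 1-aligned)
38..40  score  (2B, 1-aligned)
40..48  target  (8B, 1-aligned)
48..49  hp  (1B, 1-aligned)

48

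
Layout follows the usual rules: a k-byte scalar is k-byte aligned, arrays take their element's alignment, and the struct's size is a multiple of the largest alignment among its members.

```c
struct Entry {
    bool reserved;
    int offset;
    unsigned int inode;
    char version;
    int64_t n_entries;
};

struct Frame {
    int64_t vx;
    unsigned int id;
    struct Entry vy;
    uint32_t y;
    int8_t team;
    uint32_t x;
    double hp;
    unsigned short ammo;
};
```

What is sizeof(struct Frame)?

72 bytes

Entry: 0..1  reserved  (1B, 1-aligned); 1..4  -- padding (3B); 4..8  offset  (4B, 4-aligned); 8..12  inode  (4B, 4-aligned); 12..13  version  (1B, 1-aligned); 13..16  -- padding (3B); 16..24  n_entries  (8B, 8-aligned); sizeof = 24, alignof = 8
0..8  vx  (8B, 8-aligned)
8..12  id  (4B, 4-aligned)
12..16  -- padding (4B)
16..40  vy  (24B, 8-aligned)
40..44  y  (4B, 4-aligned)
44..45  team  (1B, 1-aligned)
45..48  -- padding (3B)
48..52  x  (4B, 4-aligned)
52..56  -- padding (4B)
56..64  hp  (8B, 8-aligned)
64..66  ammo  (2B, 2-aligned)
66..72  -- tail padding (6B)
sizeof = 72, alignof = 8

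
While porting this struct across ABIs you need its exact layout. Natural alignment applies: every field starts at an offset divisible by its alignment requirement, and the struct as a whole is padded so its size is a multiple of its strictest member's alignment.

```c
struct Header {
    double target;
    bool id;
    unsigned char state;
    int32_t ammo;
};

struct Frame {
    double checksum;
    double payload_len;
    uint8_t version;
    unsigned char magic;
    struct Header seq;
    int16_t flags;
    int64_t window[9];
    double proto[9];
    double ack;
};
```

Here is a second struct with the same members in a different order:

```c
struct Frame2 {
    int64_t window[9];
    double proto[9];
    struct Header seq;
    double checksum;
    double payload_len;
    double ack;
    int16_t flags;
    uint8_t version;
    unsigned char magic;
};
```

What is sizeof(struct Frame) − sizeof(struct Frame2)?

Header: target at 0 (size 8, align 8) → ends 8; id at 8 (size 1, align 1) → ends 9; state at 9 (size 1, align 1) → ends 10; pad 2 to align 4 for ammo; ammo at 12 (size 4, align 4) → ends 16; total 16 bytes, alignment 8
checksum at 0 (size 8, align 8) → ends 8
payload_len at 8 (size 8, align 8) → ends 16
version at 16 (size 1, align 1) → ends 17
magic at 17 (size 1, align 1) → ends 18
pad 6 to align 8 for seq
seq at 24 (size 16, align 8) → ends 40
flags at 40 (size 2, align 2) → ends 42
pad 6 to align 8 for window
window at 48 (size 72, align 8) → ends 120
proto at 120 (size 72, align 8) → ends 192
ack at 192 (size 8, align 8) → ends 200
total 200 bytes, alignment 8
— Frame2 —
window at 0 (size 72, align 8) → ends 72
proto at 72 (size 72, align 8) → ends 144
seq at 144 (size 16, align 8) → ends 160
checksum at 160 (size 8, align 8) → ends 168
payload_len at 168 (size 8, align 8) → ends 176
ack at 176 (size 8, align 8) → ends 184
flags at 184 (size 2, align 2) → ends 186
version at 186 (size 1, align 1) → ends 187
magic at 187 (size 1, align 1) → ends 188
tail pad 4 to reach multiple of 8
total 192 bytes, alignment 8
200 − 192 = 8

8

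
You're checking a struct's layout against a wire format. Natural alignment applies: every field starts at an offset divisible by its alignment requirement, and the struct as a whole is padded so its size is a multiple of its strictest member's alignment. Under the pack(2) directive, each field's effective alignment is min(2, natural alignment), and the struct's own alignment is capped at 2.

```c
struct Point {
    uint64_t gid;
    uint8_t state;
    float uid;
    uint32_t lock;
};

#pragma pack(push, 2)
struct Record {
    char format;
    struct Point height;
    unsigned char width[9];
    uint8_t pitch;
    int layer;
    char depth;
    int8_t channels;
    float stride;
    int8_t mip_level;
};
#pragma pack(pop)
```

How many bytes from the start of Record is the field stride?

Point: @0: gid [8B, align 8] → 8; @8: state [1B, align 1] → 9; +3 pad (align 4); @12: uid [4B, align 4] → 16; @16: lock [4B, align 4] → 20; +4 tail pad (align 8); size 24, align 8
@0: format [1B, align 1] → 1
+1 pad (align 2)
@2: height [24B, align 2] → 26
@26: width [9B, align 1] → 35
@35: pitch [1B, align 1] → 36
@36: layer [4B, align 2] → 40
@40: depth [1B, align 1] → 41
@41: channels [1B, align 1] → 42
@42: stride [4B, align 2] → 46

42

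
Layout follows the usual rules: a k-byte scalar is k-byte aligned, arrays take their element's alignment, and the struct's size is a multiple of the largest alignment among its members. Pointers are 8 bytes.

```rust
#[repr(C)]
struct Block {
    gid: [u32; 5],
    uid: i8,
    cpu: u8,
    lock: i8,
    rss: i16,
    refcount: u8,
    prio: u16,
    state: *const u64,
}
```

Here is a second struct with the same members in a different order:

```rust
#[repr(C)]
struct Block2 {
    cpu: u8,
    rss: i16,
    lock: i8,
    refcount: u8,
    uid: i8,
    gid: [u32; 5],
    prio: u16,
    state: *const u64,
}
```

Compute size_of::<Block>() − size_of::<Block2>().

@0: gid [20B, align 4] → 20
@20: uid [1B, align 1] → 21
@21: cpu [1B, align 1] → 22
@22: lock [1B, align 1] → 23
+1 pad (align 2)
@24: rss [2B, align 2] → 26
@26: refcount [1B, align 1] → 27
+1 pad (align 2)
@28: prio [2B, align 2] → 30
+2 pad (align 8)
@32: state [8B, align 8] → 40
size 40, align 8
— Block2 —
@0: cpu [1B, align 1] → 1
+1 pad (align 2)
@2: rss [2B, align 2] → 4
@4: lock [1B, align 1] → 5
@5: refcount [1B, align 1] → 6
@6: uid [1B, align 1] → 7
+1 pad (align 4)
@8: gid [20B, align 4] → 28
@28: prio [2B, align 2] → 30
+2 pad (align 8)
@32: state [8B, align 8] → 40
size 40, align 8
40 − 40 = 0

0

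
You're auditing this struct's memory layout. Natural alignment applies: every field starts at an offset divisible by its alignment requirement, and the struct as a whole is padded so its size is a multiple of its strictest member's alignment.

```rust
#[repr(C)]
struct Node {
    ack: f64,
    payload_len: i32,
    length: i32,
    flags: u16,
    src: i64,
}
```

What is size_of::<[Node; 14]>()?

@0: ack [8B, align 8] → 8
@8: payload_len [4B, align 4] → 12
@12: length [4B, align 4] → 16
@16: flags [2B, align 2] → 18
+6 pad (align 8)
@24: src [8B, align 8] → 32
size 32, align 8
array of 14: 14 × 32 = 448

448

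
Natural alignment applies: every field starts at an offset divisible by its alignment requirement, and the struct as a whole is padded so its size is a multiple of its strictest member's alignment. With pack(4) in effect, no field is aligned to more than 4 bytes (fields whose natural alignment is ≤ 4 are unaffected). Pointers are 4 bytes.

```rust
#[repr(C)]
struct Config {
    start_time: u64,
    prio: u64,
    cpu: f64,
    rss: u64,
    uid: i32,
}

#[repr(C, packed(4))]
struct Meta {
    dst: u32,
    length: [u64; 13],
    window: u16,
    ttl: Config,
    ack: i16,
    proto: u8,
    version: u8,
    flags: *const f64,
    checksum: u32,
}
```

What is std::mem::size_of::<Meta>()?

164

Config: 0..8  start_time  (8B, 8-aligned); 8..16  prio  (8B, 8-aligned); 16..24  cpu  (8B, 8-aligned); 24..32  rss  (8B, 8-aligned); 32..36  uid  (4B, 4-aligned); 36..40  -- tail padding (4B); sizeof = 40, alignof = 8
0..4  dst  (4B, 4-aligned)
4..108  length  (104B, 4-aligned)
108..110  window  (2B, 2-aligned)
110..112  -- padding (2B)
112..152  ttl  (40B, 4-aligned)
152..154  ack  (2B, 2-aligned)
154..155  proto  (1B, 1-aligned)
155..156  version  (1B, 1-aligned)
156..160  flags  (4B, 4-aligned)
160..164  checksum  (4B, 4-aligned)
sizeof = 164, alignof = 4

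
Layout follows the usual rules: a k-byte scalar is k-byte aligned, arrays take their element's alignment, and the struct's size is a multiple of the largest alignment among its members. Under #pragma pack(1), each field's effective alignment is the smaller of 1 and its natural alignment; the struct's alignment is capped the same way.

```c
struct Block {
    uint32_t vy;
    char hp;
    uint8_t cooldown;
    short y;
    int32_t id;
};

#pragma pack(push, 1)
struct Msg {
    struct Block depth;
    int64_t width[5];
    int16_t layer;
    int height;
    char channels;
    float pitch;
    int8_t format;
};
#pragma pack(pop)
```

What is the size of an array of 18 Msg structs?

Block: vy at 0 (size 4, align 4) → ends 4; hp at 4 (size 1, align 1) → ends 5; cooldown at 5 (size 1, align 1) → ends 6; y at 6 (size 2, align 2) → ends 8; id at 8 (size 4, align 4) → ends 12; total 12 bytes, alignment 4
depth at 0 (size 12, align 1) → ends 12
width at 12 (size 40, align 1) → ends 52
layer at 52 (size 2, align 1) → ends 54
height at 54 (size 4, align 1) → ends 58
channels at 58 (size 1, align 1) → ends 59
pitch at 59 (size 4, align 1) → ends 63
format at 63 (size 1, align 1) → ends 64
total 64 bytes, alignment 1
array of 18: 18 × 64 = 1152

1152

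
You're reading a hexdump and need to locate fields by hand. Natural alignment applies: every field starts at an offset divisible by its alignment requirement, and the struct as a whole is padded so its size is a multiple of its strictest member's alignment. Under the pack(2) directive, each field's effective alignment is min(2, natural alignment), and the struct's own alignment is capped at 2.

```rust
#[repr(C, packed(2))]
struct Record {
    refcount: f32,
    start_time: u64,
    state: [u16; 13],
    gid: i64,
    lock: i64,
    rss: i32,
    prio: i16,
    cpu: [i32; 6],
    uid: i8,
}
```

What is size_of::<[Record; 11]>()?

@0: refcount [4B, align 2] → 4
@4: start_time [8B, align 2] → 12
@12: state [26B, align 2] → 38
@38: gid [8B, align 2] → 46
@46: lock [8B, align 2] → 54
@54: rss [4B, align 2] → 58
@58: prio [2B, align 2] → 60
@60: cpu [24B, align 2] → 84
@84: uid [1B, align 1] → 85
+1 tail pad (align 2)
size 86, align 2
array of 11: 11 × 86 = 946

946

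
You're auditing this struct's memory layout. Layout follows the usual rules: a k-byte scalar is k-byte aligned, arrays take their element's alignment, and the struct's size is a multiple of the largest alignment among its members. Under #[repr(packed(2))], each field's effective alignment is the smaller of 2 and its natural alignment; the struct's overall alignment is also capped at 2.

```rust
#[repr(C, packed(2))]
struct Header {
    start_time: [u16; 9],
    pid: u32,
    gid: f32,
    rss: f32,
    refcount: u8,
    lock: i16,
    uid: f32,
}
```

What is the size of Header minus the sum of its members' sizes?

1

@0: start_time [18B, align 2] → 18
@18: pid [4B, align 2] → 22
@22: gid [4B, align 2] → 26
@26: rss [4B, align 2] → 30
@30: refcount [1B, align 1] → 31
+1 pad (align 2)
@32: lock [2B, align 2] → 34
@34: uid [4B, align 2] → 38
size 38, align 2
data bytes 37, size 38 → padding 1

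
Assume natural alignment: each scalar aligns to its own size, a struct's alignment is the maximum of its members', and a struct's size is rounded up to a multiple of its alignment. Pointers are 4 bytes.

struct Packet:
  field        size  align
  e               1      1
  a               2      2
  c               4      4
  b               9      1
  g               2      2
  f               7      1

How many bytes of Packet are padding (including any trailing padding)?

3

e at 0 (size 1, align 1) → ends 1
pad 1 to align 2 for a
a at 2 (size 2, align 2) → ends 4
c at 4 (size 4, align 4) → ends 8
b at 8 (size 9, align 1) → ends 17
pad 1 to align 2 for g
g at 18 (size 2, align 2) → ends 20
f at 20 (size 7, align 1) → ends 27
tail pad 1 to reach multiple of 4
total 28 bytes, alignment 4
data bytes 25, size 28 → padding 3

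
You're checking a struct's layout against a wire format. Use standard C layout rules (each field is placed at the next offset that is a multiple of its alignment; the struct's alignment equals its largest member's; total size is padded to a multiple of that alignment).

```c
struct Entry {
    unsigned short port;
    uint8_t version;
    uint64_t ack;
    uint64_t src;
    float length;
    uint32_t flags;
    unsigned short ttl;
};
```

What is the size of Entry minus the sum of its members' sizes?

port at 0 (size 2, align 2) → ends 2
version at 2 (size 1, align 1) → ends 3
pad 5 to align 8 for ack
ack at 8 (size 8, align 8) → ends 16
src at 16 (size 8, align 8) → ends 24
length at 24 (size 4, align 4) → ends 28
flags at 28 (size 4, align 4) → ends 32
ttl at 32 (size 2, align 2) → ends 34
tail pad 6 to reach multiple of 8
total 40 bytes, alignment 8
data bytes 29, size 40 → padding 11

11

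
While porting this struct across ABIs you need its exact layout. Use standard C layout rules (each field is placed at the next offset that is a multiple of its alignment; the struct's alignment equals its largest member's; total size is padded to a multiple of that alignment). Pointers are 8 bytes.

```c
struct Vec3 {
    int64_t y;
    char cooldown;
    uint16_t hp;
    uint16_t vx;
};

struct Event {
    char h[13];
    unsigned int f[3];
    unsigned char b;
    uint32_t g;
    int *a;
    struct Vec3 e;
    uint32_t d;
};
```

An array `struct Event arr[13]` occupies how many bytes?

936

Vec3: y at 0 (size 8, align 8) → ends 8; cooldown at 8 (size 1, align 1) → ends 9; pad 1 to align 2 for hp; hp at 10 (size 2, align 2) → ends 12; vx at 12 (size 2, align 2) → ends 14; tail pad 2 to reach multiple of 8; total 16 bytes, alignment 8
h at 0 (size 13, align 1) → ends 13
pad 3 to align 4 for f
f at 16 (size 12, align 4) → ends 28
b at 28 (size 1, align 1) → ends 29
pad 3 to align 4 for g
g at 32 (size 4, align 4) → ends 36
pad 4 to align 8 for a
a at 40 (size 8, align 8) → ends 48
e at 48 (size 16, align 8) → ends 64
d at 64 (size 4, align 4) → ends 68
tail pad 4 to reach multiple of 8
total 72 bytes, alignment 8
array of 13: 13 × 72 = 936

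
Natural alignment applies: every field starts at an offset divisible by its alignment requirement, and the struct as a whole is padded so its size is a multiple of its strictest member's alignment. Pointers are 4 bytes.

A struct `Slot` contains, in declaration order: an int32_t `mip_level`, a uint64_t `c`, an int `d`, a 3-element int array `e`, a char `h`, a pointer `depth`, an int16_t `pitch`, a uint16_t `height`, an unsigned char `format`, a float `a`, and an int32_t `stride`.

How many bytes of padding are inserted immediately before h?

0

0..4  mip_level  (4B, 4-aligned)
4..8  -- padding (4B)
8..16  c  (8B, 8-aligned)
16..20  d  (4B, 4-aligned)
20..32  e  (12B, 4-aligned)
32..33  h  (1B, 1-aligned)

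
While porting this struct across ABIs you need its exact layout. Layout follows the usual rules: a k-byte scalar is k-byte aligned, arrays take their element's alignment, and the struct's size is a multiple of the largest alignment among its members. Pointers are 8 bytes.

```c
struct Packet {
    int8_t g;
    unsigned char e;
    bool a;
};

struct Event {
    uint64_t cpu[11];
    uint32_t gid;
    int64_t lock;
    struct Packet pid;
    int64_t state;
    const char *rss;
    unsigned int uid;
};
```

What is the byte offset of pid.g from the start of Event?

104

Packet: 0..1  g  (1B, 1-aligned); 1..2  e  (1B, 1-aligned); 2..3  a  (1B, 1-aligned); sizeof = 3, alignof = 1
0..88  cpu  (88B, 8-aligned)
88..92  gid  (4B, 4-aligned)
92..96  -- padding (4B)
96..104  lock  (8B, 8-aligned)
104..107  pid  (3B, 1-aligned)
within Packet: g at 0
104 + 0 = 104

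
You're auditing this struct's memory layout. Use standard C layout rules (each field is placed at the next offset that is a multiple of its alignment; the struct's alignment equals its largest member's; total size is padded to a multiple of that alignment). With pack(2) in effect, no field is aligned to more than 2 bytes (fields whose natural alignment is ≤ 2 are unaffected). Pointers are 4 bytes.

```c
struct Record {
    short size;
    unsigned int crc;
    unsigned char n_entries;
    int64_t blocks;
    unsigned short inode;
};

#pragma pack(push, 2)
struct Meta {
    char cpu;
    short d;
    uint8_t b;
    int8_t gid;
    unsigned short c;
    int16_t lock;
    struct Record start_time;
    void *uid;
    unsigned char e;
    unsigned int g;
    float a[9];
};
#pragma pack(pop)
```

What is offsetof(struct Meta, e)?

Record: @0: size [2B, align 2] → 2; +2 pad (align 4); @4: crc [4B, align 4] → 8; @8: n_entries [1B, align 1] → 9; +7 pad (align 8); @16: blocks [8B, align 8] → 24; @24: inode [2B, align 2] → 26; +6 tail pad (align 8); size 32, align 8
@0: cpu [1B, align 1] → 1
+1 pad (align 2)
@2: d [2B, align 2] → 4
@4: b [1B, align 1] → 5
@5: gid [1B, align 1] → 6
@6: c [2B, align 2] → 8
@8: lock [2B, align 2] → 10
@10: start_time [32B, align 2] → 42
@42: uid [4B, align 2] → 46
@46: e [1B, align 1] → 47

46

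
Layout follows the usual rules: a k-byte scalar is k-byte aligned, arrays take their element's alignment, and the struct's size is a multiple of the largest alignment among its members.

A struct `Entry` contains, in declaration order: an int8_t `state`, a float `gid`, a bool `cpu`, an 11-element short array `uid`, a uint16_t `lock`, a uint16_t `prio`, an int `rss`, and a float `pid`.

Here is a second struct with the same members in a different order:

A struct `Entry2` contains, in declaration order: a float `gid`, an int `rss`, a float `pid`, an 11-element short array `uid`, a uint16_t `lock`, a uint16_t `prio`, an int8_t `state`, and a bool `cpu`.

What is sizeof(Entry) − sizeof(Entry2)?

4

@0: state [1B, align 1] → 1
+3 pad (align 4)
@4: gid [4B, align 4] → 8
@8: cpu [1B, align 1] → 9
+1 pad (align 2)
@10: uid [22B, align 2] → 32
@32: lock [2B, align 2] → 34
@34: prio [2B, align 2] → 36
@36: rss [4B, align 4] → 40
@40: pid [4B, align 4] → 44
size 44, align 4
— Entry2 —
@0: gid [4B, align 4] → 4
@4: rss [4B, align 4] → 8
@8: pid [4B, align 4] → 12
@12: uid [22B, align 2] → 34
@34: lock [2B, align 2] → 36
@36: prio [2B, align 2] → 38
@38: state [1B, align 1] → 39
@39: cpu [1B, align 1] → 40
size 40, align 4
44 − 40 = 4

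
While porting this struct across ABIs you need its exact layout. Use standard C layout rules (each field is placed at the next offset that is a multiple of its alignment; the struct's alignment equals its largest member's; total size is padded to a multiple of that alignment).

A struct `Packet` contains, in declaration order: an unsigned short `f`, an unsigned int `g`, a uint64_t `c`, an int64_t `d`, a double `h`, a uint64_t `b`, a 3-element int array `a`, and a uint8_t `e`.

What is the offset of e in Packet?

0..2  f  (2B, 2-aligned)
2..4  -- padding (2B)
4..8  g  (4B, 4-aligned)
8..16  c  (8B, 8-aligned)
16..24  d  (8B, 8-aligned)
24..32  h  (8B, 8-aligned)
32..40  b  (8B, 8-aligned)
40..52  a  (12B, 4-aligned)
52..53  e  (1B, 1-aligned)

52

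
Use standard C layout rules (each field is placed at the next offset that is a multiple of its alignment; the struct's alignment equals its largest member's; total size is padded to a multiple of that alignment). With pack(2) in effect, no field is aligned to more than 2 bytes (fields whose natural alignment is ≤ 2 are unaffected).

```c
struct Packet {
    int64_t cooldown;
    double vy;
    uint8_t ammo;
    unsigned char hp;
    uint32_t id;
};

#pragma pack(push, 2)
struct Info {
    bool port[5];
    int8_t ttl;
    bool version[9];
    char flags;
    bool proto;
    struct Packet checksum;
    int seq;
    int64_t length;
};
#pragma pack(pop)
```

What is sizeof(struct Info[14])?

756

Packet: @0: cooldown [8B, align 8] → 8; @8: vy [8B, align 8] → 16; @16: ammo [1B, align 1] → 17; @17: hp [1B, align 1] → 18; +2 pad (align 4); @20: id [4B, align 4] → 24; size 24, align 8
@0: port [5B, align 1] → 5
@5: ttl [1B, align 1] → 6
@6: version [9B, align 1] → 15
@15: flags [1B, align 1] → 16
@16: proto [1B, align 1] → 17
+1 pad (align 2)
@18: checksum [24B, align 2] → 42
@42: seq [4B, align 2] → 46
@46: length [8B, align 2] → 54
size 54, align 2
array of 14: 14 × 54 = 756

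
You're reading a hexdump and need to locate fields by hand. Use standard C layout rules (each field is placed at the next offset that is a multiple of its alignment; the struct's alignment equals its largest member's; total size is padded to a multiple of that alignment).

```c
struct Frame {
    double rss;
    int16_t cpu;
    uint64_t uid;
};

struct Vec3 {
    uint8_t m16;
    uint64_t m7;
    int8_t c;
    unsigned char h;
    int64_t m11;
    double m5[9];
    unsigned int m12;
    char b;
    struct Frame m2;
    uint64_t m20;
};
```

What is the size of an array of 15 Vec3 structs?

Frame: rss at 0 (size 8, align 8) → ends 8; cpu at 8 (size 2, align 2) → ends 10; pad 6 to align 8 for uid; uid at 16 (size 8, align 8) → ends 24; total 24 bytes, alignment 8
m16 at 0 (size 1, align 1) → ends 1
pad 7 to align 8 for m7
m7 at 8 (size 8, align 8) → ends 16
c at 16 (size 1, align 1) → ends 17
h at 17 (size 1, align 1) → ends 18
pad 6 to align 8 for m11
m11 at 24 (size 8, align 8) → ends 32
m5 at 32 (size 72, align 8) → ends 104
m12 at 104 (size 4, align 4) → ends 108
b at 108 (size 1, align 1) → ends 109
pad 3 to align 8 for m2
m2 at 112 (size 24, align 8) → ends 136
m20 at 136 (size 8, align 8) → ends 144
total 144 bytes, alignment 8
array of 15: 15 × 144 = 2160

2160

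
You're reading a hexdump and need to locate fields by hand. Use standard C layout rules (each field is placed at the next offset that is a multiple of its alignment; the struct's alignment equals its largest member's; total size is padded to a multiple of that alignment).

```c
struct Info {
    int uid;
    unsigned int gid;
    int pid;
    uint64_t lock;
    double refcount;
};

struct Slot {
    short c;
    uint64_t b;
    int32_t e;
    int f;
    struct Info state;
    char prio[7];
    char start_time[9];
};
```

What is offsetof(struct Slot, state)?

Info: @0: uid [4B, align 4] → 4; @4: gid [4B, align 4] → 8; @8: pid [4B, align 4] → 12; +4 pad (align 8); @16: lock [8B, align 8] → 24; @24: refcount [8B, align 8] → 32; size 32, align 8
@0: c [2B, align 2] → 2
+6 pad (align 8)
@8: b [8B, align 8] → 16
@16: e [4B, align 4] → 20
@20: f [4B, align 4] → 24
@24: state [32B, align 8] → 56

24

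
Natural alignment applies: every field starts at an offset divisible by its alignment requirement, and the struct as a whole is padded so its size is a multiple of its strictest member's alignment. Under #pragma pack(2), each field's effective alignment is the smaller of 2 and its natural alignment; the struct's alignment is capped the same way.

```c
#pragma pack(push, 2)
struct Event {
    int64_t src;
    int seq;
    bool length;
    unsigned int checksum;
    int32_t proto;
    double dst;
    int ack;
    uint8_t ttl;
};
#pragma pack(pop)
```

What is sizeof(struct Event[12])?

src at 0 (size 8, align 2) → ends 8
seq at 8 (size 4, align 2) → ends 12
length at 12 (size 1, align 1) → ends 13
pad 1 to align 2 for checksum
checksum at 14 (size 4, align 2) → ends 18
proto at 18 (size 4, align 2) → ends 22
dst at 22 (size 8, align 2) → ends 30
ack at 30 (size 4, align 2) → ends 34
ttl at 34 (size 1, align 1) → ends 35
tail pad 1 to reach multiple of 2
total 36 bytes, alignment 2
array of 12: 12 × 36 = 432

432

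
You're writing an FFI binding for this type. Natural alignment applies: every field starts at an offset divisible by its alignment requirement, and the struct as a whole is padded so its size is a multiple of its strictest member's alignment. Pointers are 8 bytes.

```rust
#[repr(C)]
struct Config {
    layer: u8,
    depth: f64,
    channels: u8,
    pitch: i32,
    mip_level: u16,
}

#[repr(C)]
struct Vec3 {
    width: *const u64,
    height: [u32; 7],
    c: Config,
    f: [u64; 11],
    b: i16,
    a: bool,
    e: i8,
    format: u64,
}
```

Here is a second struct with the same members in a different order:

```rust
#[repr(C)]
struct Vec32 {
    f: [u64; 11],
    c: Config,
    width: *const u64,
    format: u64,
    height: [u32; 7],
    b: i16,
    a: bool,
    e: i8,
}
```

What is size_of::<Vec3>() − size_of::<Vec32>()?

8

Config: 0..1  layer  (1B, 1-aligned); 1..8  -- padding (7B); 8..16  depth  (8B, 8-aligned); 16..17  channels  (1B, 1-aligned); 17..20  -- padding (3B); 20..24  pitch  (4B, 4-aligned); 24..26  mip_level  (2B, 2-aligned); 26..32  -- tail padding (6B); sizeof = 32, alignof = 8
0..8  width  (8B, 8-aligned)
8..36  height  (28B, 4-aligned)
36..40  -- padding (4B)
40..72  c  (32B, 8-aligned)
72..160  f  (88B, 8-aligned)
160..162  b  (2B, 2-aligned)
162..163  a  (1B, 1-aligned)
163..164  e  (1B, 1-aligned)
164..168  -- padding (4B)
168..176  format  (8B, 8-aligned)
sizeof = 176, alignof = 8
— Vec32 —
0..88  f  (88B, 8-aligned)
88..120  c  (32B, 8-aligned)
120..128  width  (8B, 8-aligned)
128..136  format  (8B, 8-aligned)
136..164  height  (28B, 4-aligned)
164..166  b  (2B, 2-aligned)
166..167  a  (1B, 1-aligned)
167..168  e  (1B, 1-aligned)
sizeof = 168, alignof = 8
176 − 168 = 8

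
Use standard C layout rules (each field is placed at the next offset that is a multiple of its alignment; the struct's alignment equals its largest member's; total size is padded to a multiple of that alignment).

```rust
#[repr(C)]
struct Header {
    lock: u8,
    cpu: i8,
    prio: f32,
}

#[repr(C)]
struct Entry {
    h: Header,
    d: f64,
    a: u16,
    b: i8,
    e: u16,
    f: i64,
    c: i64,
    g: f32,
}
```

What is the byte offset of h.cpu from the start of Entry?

Header: lock at 0 (size 1, align 1) → ends 1; cpu at 1 (size 1, align 1) → ends 2; pad 2 to align 4 for prio; prio at 4 (size 4, align 4) → ends 8; total 8 bytes, alignment 4
h at 0 (size 8, align 4) → ends 8
within Header: cpu at 1
0 + 1 = 1

1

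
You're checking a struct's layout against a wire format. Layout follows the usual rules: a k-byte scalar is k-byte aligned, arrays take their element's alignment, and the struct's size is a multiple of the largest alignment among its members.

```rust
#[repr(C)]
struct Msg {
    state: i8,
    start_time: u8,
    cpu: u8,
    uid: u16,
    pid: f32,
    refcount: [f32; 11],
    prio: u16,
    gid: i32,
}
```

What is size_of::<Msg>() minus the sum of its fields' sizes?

5

0..1  state  (1B, 1-aligned)
1..2  start_time  (1B, 1-aligned)
2..3  cpu  (1B, 1-aligned)
3..4  -- padding (1B)
4..6  uid  (2B, 2-aligned)
6..8  -- padding (2B)
8..12  pid  (4B, 4-aligned)
12..56  refcount  (44B, 4-aligned)
56..58  prio  (2B, 2-aligned)
58..60  -- padding (2B)
60..64  gid  (4B, 4-aligned)
sizeof = 64, alignof = 4
data bytes 59, size 64 → padding 5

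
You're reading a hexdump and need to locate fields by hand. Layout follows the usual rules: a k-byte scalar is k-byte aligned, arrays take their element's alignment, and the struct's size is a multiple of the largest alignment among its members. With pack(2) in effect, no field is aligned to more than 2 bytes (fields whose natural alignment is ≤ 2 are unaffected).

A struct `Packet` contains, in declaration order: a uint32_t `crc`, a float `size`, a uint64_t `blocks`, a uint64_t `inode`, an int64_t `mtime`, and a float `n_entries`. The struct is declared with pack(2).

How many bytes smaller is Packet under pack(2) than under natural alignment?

natural layout:
  0..4  crc  (4B, 4-aligned)
  4..8  size  (4B, 4-aligned)
  8..16  blocks  (8B, 8-aligned)
  16..24  inode  (8B, 8-aligned)
  24..32  mtime  (8B, 8-aligned)
  32..36  n_entries  (4B, 4-aligned)
  36..40  -- tail padding (4B)
  sizeof = 40, alignof = 8
packed(2) layout:
  0..4  crc  (4B, 2-aligned)
  4..8  size  (4B, 2-aligned)
  8..16  blocks  (8B, 2-aligned)
  16..24  inode  (8B, 2-aligned)
  24..32  mtime  (8B, 2-aligned)
  32..36  n_entries  (4B, 2-aligned)
  sizeof = 36, alignof = 2
40 − 36 = 4

4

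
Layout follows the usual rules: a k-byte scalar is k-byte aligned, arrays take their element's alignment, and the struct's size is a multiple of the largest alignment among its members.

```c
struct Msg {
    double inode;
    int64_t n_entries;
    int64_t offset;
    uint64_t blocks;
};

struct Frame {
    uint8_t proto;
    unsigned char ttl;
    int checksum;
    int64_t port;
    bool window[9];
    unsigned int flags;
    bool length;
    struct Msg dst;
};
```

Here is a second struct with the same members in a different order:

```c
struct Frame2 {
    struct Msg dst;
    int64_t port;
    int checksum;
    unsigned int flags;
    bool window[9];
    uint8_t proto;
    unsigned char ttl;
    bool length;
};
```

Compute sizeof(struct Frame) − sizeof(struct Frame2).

8

Msg: @0: inode [8B, align 8] → 8; @8: n_entries [8B, align 8] → 16; @16: offset [8B, align 8] → 24; @24: blocks [8B, align 8] → 32; size 32, align 8
@0: proto [1B, align 1] → 1
@1: ttl [1B, align 1] → 2
+2 pad (align 4)
@4: checksum [4B, align 4] → 8
@8: port [8B, align 8] → 16
@16: window [9B, align 1] → 25
+3 pad (align 4)
@28: flags [4B, align 4] → 32
@32: length [1B, align 1] → 33
+7 pad (align 8)
@40: dst [32B, align 8] → 72
size 72, align 8
— Frame2 —
@0: dst [32B, align 8] → 32
@32: port [8B, align 8] → 40
@40: checksum [4B, align 4] → 44
@44: flags [4B, align 4] → 48
@48: window [9B, align 1] → 57
@57: proto [1B, align 1] → 58
@58: ttl [1B, align 1] → 59
@59: length [1B, align 1] → 60
+4 tail pad (align 8)
size 64, align 8
72 − 64 = 8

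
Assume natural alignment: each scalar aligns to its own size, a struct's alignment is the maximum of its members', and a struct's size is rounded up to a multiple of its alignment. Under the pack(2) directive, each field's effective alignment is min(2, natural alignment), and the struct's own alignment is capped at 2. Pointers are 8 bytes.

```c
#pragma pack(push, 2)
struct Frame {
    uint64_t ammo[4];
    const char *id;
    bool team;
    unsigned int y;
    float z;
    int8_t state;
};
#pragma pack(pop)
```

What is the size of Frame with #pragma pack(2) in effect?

ammo at 0 (size 32, align 2) → ends 32
id at 32 (size 8, align 2) → ends 40
team at 40 (size 1, align 1) → ends 41
pad 1 to align 2 for y
y at 42 (size 4, align 2) → ends 46
z at 46 (size 4, align 2) → ends 50
state at 50 (size 1, align 1) → ends 51
tail pad 1 to reach multiple of 2
total 52 bytes, alignment 2

52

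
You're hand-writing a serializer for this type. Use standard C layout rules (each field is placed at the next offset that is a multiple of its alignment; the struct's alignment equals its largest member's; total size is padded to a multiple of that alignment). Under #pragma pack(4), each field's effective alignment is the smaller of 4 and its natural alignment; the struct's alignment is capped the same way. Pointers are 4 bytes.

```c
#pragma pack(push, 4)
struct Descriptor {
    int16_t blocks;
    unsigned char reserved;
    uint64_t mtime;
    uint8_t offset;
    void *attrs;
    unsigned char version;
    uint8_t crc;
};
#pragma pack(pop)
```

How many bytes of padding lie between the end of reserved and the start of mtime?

0..2  blocks  (2B, 2-aligned)
2..3  reserved  (1B, 1-aligned)
3..4  -- padding (1B)
4..12  mtime  (8B, 4-aligned)

1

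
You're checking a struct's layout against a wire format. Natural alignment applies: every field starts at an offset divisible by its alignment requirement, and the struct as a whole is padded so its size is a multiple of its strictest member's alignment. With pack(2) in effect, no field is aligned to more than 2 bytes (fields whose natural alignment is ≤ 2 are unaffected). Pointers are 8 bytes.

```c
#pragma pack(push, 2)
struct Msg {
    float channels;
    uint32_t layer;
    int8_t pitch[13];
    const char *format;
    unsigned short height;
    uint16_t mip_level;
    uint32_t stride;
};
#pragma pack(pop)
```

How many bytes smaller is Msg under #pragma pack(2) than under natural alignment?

2

natural layout:
  0..4  channels  (4B, 4-aligned)
  4..8  layer  (4B, 4-aligned)
  8..21  pitch  (13B, 1-aligned)
  21..24  -- padding (3B)
  24..32  format  (8B, 8-aligned)
  32..34  height  (2B, 2-aligned)
  34..36  mip_level  (2B, 2-aligned)
  36..40  stride  (4B, 4-aligned)
  sizeof = 40, alignof = 8
packed(2) layout:
  0..4  channels  (4B, 2-aligned)
  4..8  layer  (4B, 2-aligned)
  8..21  pitch  (13B, 1-aligned)
  21..22  -- padding (1B)
  22..30  format  (8B, 2-aligned)
  30..32  height  (2B, 2-aligned)
  32..34  mip_level  (2B, 2-aligned)
  34..38  stride  (4B, 2-aligned)
  sizeof = 38, alignof = 2
40 − 38 = 2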